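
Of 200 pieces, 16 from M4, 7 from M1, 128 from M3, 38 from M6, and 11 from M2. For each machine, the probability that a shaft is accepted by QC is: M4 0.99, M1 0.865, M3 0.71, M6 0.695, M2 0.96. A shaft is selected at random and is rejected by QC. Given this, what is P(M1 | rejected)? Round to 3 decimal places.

0.019

Taking complements, P(rejected | each) = M4 0.01, M1 0.135, M3 0.29, M6 0.305, M2 0.04.
Prior × likelihood for each hypothesis:
  M4: 0.08 × 0.01 = 0.0008
  M1: 0.035 × 0.135 = 0.004725
  M3: 0.64 × 0.29 = 0.1856
  M6: 0.19 × 0.305 = 0.05795
  M2: 0.055 × 0.04 = 0.0022
Normalizing constant = 0.251275.
P(M1 | evidence) = 0.004725 / 0.251275 ≈ 0.019.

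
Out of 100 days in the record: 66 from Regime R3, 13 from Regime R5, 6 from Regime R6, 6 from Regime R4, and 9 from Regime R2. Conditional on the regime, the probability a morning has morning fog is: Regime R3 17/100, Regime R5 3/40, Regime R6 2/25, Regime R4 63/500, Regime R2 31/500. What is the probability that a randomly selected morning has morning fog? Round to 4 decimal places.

0.1399

Prior × likelihood for each hypothesis:
  Regime R3: 0.66 × 0.17 = 0.1122
  Regime R5: 0.13 × 0.075 = 0.00975
  Regime R6: 0.06 × 0.08 = 0.0048
  Regime R4: 0.06 × 0.126 = 0.00756
  Regime R2: 0.09 × 0.062 = 0.00558
P(fog) = 0.1122 + 0.00975 + 0.0048 + 0.00756 + 0.00558 = 0.13989 → 0.1399.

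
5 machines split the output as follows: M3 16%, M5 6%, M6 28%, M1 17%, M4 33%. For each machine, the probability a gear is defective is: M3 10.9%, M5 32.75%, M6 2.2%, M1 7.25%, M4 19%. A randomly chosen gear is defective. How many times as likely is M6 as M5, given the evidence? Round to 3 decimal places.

Prior × likelihood for each hypothesis:
  M3: 0.16 × 0.109 = 0.01744
  M5: 0.06 × 0.3275 = 0.01965
  M6: 0.28 × 0.022 = 0.00616
  M1: 0.17 × 0.0725 = 0.012325
  M4: 0.33 × 0.19 = 0.0627
Total = 0.118275.
The ratio is 0.00616 / 0.01965 (the normalizer cancels) = 0.313.

0.313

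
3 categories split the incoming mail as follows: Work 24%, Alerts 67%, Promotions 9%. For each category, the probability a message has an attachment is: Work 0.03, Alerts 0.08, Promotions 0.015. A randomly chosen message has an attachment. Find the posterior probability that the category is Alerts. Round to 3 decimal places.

0.862

Compute prior × likelihood for every hypothesis:
  Work: 0.24 × 0.03 = 0.0072
  Alerts: 0.67 × 0.08 = 0.0536
  Promotions: 0.09 × 0.015 = 0.00135
Total = 0.06215.
P(Alerts | evidence) = 0.0536 / 0.06215 ≈ 0.862.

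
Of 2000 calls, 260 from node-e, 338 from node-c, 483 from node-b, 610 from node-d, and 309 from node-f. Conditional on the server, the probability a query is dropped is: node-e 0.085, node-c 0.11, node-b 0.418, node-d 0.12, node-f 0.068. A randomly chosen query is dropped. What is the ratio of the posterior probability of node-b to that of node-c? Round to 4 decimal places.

5.4302

Compute prior × likelihood for every hypothesis:
  node-e: 0.13 × 0.085 = 0.01105
  node-c: 0.169 × 0.11 = 0.01859
  node-b: 0.2415 × 0.418 = 0.100947
  node-d: 0.305 × 0.12 = 0.0366
  node-f: 0.1545 × 0.068 = 0.010506
Sum = 0.177693.
The ratio is 0.100947 / 0.01859 (the normalizer cancels) = 5.4302.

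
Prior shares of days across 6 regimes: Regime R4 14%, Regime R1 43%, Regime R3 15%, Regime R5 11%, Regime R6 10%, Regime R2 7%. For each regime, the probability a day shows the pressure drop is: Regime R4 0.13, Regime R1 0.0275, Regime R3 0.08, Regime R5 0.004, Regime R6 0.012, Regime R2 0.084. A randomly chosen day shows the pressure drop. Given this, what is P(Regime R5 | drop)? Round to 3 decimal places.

0.009

Prior × likelihood for each hypothesis:
  Regime R4: 0.14 × 0.13 = 0.0182
  Regime R1: 0.43 × 0.0275 = 0.011825
  Regime R3: 0.15 × 0.08 = 0.012
  Regime R5: 0.11 × 0.004 = 0.00044
  Regime R6: 0.1 × 0.012 = 0.0012
  Regime R2: 0.07 × 0.084 = 0.00588
Sum = 0.049545.
P(Regime R5 | evidence) = 0.00044 / 0.049545 ≈ 0.009.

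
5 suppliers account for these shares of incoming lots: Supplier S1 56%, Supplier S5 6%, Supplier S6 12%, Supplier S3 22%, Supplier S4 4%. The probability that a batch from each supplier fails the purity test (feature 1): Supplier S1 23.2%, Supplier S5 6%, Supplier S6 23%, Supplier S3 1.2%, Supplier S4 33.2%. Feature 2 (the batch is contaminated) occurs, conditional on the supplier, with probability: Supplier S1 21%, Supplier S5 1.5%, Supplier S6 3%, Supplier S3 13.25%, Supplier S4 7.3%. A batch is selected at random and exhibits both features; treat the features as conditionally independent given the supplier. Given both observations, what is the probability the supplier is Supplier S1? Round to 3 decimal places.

0.925

Unnormalized posteriors (prior × likelihood):
  Supplier S1: 0.56 × 0.232 × 0.21 = 0.0272832
  Supplier S5: 0.06 × 0.06 × 0.015 = 0.000054
  Supplier S6: 0.12 × 0.23 × 0.03 = 0.000828
  Supplier S3: 0.22 × 0.012 × 0.1325 = 0.0003498
  Supplier S4: 0.04 × 0.332 × 0.073 = 0.00096944
Sum = 0.02948444.
P(Supplier S1 | evidence) = 0.0272832 / 0.02948444 ≈ 0.925.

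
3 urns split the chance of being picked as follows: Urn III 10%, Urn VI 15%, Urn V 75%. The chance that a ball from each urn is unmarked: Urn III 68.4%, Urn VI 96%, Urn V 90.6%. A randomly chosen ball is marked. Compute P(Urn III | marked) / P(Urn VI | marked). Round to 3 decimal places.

Taking complements, P(marked | each) = Urn III 0.316, Urn VI 0.04, Urn V 0.094.
Prior × likelihood for each hypothesis:
  Urn III: 0.1 × 0.316 = 0.0316
  Urn VI: 0.15 × 0.04 = 0.006
  Urn V: 0.75 × 0.094 = 0.0705
Normalizing constant = 0.1081.
The ratio is 0.0316 / 0.006 (the normalizer cancels) = 5.267.

5.267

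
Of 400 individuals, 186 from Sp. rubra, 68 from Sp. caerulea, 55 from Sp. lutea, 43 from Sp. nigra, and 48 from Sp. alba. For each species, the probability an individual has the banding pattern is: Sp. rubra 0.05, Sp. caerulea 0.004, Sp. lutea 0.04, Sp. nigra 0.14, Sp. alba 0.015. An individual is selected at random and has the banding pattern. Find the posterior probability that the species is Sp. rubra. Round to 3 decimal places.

0.502

By Bayes' rule, posterior ∝ prior × likelihood:
  Sp. rubra: 0.465 × 0.05 = 0.02325
  Sp. caerulea: 0.17 × 0.004 = 0.00068
  Sp. lutea: 0.1375 × 0.04 = 0.0055
  Sp. nigra: 0.1075 × 0.14 = 0.01505
  Sp. alba: 0.12 × 0.015 = 0.0018
Total = 0.04628.
P(Sp. rubra | evidence) = 0.02325 / 0.04628 ≈ 0.502.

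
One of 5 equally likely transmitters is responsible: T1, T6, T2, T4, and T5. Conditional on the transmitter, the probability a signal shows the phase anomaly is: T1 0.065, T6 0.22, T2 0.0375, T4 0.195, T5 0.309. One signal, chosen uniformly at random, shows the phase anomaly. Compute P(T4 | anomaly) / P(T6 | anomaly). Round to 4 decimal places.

With a uniform prior (1/5 each), posterior ∝ likelihood:
  T1: 0.065
  T6: 0.22
  T2: 0.0375
  T4: 0.195
  T5: 0.309
Sum = 0.8265.
The ratio is 0.195 / 0.22 (the normalizer cancels) = 0.8864.

0.8864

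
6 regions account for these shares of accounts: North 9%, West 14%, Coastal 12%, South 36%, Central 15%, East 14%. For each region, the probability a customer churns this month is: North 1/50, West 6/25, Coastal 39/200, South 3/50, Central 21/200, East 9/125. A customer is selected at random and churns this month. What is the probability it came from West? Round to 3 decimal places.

Compute prior × likelihood for every hypothesis:
  North: 0.09 × 0.02 = 0.0018
  West: 0.14 × 0.24 = 0.0336
  Coastal: 0.12 × 0.195 = 0.0234
  South: 0.36 × 0.06 = 0.0216
  Central: 0.15 × 0.105 = 0.01575
  East: 0.14 × 0.072 = 0.01008
Sum = 0.10623.
P(West | evidence) = 0.0336 / 0.10623 ≈ 0.316.

0.316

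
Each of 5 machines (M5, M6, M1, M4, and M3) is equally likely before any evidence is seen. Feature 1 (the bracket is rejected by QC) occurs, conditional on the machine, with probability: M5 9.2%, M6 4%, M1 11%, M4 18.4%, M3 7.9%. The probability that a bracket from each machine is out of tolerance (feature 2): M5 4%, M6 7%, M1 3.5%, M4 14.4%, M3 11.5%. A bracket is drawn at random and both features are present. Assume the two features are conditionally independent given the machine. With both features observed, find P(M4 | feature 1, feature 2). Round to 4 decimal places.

Since the prior is uniform, the posterior is proportional to the likelihood:
  M5: 0.092 × 0.04 = 0.00368
  M6: 0.04 × 0.07 = 0.0028
  M1: 0.11 × 0.035 = 0.00385
  M4: 0.184 × 0.144 = 0.026496
  M3: 0.079 × 0.115 = 0.009085
Total = 0.045911.
P(M4 | evidence) = 0.026496 / 0.045911 ≈ 0.5771.

0.5771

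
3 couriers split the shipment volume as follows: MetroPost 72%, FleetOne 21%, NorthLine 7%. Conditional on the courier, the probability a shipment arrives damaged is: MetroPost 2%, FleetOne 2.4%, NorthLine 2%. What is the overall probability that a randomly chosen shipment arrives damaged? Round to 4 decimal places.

0.0208

Prior × likelihood for each hypothesis:
  MetroPost: 0.72 × 0.02 = 0.0144
  FleetOne: 0.21 × 0.024 = 0.00504
  NorthLine: 0.07 × 0.02 = 0.0014
P(damaged) = 0.0144 + 0.00504 + 0.0014 = 0.02084 → 0.0208.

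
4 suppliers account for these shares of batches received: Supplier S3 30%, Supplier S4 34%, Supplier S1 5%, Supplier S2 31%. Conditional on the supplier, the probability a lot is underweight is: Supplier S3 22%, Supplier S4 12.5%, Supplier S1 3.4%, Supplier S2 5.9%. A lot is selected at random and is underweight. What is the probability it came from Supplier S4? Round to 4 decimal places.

0.3308

By Bayes' rule, posterior ∝ prior × likelihood:
  Supplier S3: 0.3 × 0.22 = 0.066
  Supplier S4: 0.34 × 0.125 = 0.0425
  Supplier S1: 0.05 × 0.034 = 0.0017
  Supplier S2: 0.31 × 0.059 = 0.01829
Normalizing constant = 0.12849.
P(Supplier S4 | evidence) = 0.0425 / 0.12849 ≈ 0.3308.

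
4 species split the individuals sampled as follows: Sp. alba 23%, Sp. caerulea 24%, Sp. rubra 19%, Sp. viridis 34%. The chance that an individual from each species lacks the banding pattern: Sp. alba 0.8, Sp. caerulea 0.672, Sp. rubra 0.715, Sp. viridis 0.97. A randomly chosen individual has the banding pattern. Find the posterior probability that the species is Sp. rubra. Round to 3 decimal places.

Taking complements, P(banded | each) = Sp. alba 0.2, Sp. caerulea 0.328, Sp. rubra 0.285, Sp. viridis 0.03.
By Bayes' rule, posterior ∝ prior × likelihood:
  Sp. alba: 0.23 × 0.2 = 0.046
  Sp. caerulea: 0.24 × 0.328 = 0.07872
  Sp. rubra: 0.19 × 0.285 = 0.05415
  Sp. viridis: 0.34 × 0.03 = 0.0102
Sum = 0.18907.
P(Sp. rubra | evidence) = 0.05415 / 0.18907 ≈ 0.286.

0.286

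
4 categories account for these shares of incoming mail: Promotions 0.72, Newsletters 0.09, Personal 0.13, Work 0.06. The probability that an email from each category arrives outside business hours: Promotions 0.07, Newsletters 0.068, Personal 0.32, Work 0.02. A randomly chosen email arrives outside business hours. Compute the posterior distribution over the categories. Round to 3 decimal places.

Promotions 0.507, Newsletters 0.062, Personal 0.419, Work 0.012

Prior × likelihood for each hypothesis:
  Promotions: 0.72 × 0.07 = 0.0504
  Newsletters: 0.09 × 0.068 = 0.00612
  Personal: 0.13 × 0.32 = 0.0416
  Work: 0.06 × 0.02 = 0.0012
Sum = 0.09932.
P(Promotions | off-hours) = 0.0504/0.09932 ≈ 0.507
P(Newsletters | off-hours) = 0.00612/0.09932 ≈ 0.062
P(Personal | off-hours) = 0.0416/0.09932 ≈ 0.419
P(Work | off-hours) = 0.0012/0.09932 ≈ 0.012
(Check: 0.507+0.062+0.419+0.012 = 1.000.)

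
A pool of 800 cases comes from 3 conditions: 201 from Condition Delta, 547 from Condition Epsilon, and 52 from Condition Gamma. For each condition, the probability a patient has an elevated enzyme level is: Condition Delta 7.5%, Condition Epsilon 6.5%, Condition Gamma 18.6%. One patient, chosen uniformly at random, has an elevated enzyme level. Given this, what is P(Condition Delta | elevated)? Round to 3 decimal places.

Compute prior × likelihood for every hypothesis:
  Condition Delta: 0.25125 × 0.075 = 0.01884375
  Condition Epsilon: 0.68375 × 0.065 = 0.04444375
  Condition Gamma: 0.065 × 0.186 = 0.01209
Sum = 0.0753775.
P(Condition Delta | evidence) = 0.01884375 / 0.0753775 ≈ 0.250.

0.250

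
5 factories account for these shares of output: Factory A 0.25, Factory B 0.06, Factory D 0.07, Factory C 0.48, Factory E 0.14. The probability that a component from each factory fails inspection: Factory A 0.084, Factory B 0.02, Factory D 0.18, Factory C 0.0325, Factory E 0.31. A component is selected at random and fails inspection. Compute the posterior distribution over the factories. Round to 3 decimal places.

Factory A 0.224, Factory B 0.013, Factory D 0.134, Factory C 0.166, Factory E 0.463

By Bayes' rule, posterior ∝ prior × likelihood:
  Factory A: 0.25 × 0.084 = 0.021
  Factory B: 0.06 × 0.02 = 0.0012
  Factory D: 0.07 × 0.18 = 0.0126
  Factory C: 0.48 × 0.0325 = 0.0156
  Factory E: 0.14 × 0.31 = 0.0434
Normalizing constant = 0.0938.
P(Factory A | nonconforming) = 0.021/0.0938 ≈ 0.224
P(Factory B | nonconforming) = 0.0012/0.0938 ≈ 0.013
P(Factory D | nonconforming) = 0.0126/0.0938 ≈ 0.134
P(Factory C | nonconforming) = 0.0156/0.0938 ≈ 0.166
P(Factory E | nonconforming) = 0.0434/0.0938 ≈ 0.463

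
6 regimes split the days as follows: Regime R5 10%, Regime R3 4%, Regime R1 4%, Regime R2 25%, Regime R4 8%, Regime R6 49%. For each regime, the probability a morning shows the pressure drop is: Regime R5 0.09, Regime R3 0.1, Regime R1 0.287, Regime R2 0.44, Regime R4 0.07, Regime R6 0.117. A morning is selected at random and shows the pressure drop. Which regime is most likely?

Regime R2

By Bayes' rule, posterior ∝ prior × likelihood:
  Regime R5: 0.1 × 0.09 = 0.009
  Regime R3: 0.04 × 0.1 = 0.004
  Regime R1: 0.04 × 0.287 = 0.01148
  Regime R2: 0.25 × 0.44 = 0.11
  Regime R4: 0.08 × 0.07 = 0.0056
  Regime R6: 0.49 × 0.117 = 0.05733
Sum = 0.19741.
Largest term belongs to Regime R2, so Regime R2 is most probable.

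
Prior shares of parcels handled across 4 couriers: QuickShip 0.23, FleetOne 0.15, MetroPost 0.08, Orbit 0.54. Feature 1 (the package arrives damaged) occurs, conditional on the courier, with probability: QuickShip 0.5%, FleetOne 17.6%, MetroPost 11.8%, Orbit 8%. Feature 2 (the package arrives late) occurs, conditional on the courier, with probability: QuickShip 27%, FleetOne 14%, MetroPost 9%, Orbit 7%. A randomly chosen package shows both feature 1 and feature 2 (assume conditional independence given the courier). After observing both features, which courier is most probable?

Compute prior × likelihood for every hypothesis:
  QuickShip: 0.23 × 0.005 × 0.27 = 0.0003105
  FleetOne: 0.15 × 0.176 × 0.14 = 0.003696
  MetroPost: 0.08 × 0.118 × 0.09 = 0.0008496
  Orbit: 0.54 × 0.08 × 0.07 = 0.003024
Normalizing constant = 0.0078801.
Largest term belongs to FleetOne, so FleetOne is most probable.

FleetOne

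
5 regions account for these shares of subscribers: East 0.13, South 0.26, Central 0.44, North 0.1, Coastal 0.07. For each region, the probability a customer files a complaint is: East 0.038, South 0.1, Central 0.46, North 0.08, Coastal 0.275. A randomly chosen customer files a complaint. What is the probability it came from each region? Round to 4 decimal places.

East 0.0190, South 0.0998, Central 0.7767, North 0.0307, Coastal 0.0739

Compute prior × likelihood for every hypothesis:
  East: 0.13 × 0.038 = 0.00494
  South: 0.26 × 0.1 = 0.026
  Central: 0.44 × 0.46 = 0.2024
  North: 0.1 × 0.08 = 0.008
  Coastal: 0.07 × 0.275 = 0.01925
Total = 0.26059.
P(East | complaint) = 0.00494/0.26059 ≈ 0.0190
P(South | complaint) = 0.026/0.26059 ≈ 0.0998
P(Central | complaint) = 0.2024/0.26059 ≈ 0.7767
P(North | complaint) = 0.008/0.26059 ≈ 0.0307
P(Coastal | complaint) = 0.01925/0.26059 ≈ 0.0739
(Check: 0.0190+0.0998+0.7767+0.0307+0.0739 = 1.0001.)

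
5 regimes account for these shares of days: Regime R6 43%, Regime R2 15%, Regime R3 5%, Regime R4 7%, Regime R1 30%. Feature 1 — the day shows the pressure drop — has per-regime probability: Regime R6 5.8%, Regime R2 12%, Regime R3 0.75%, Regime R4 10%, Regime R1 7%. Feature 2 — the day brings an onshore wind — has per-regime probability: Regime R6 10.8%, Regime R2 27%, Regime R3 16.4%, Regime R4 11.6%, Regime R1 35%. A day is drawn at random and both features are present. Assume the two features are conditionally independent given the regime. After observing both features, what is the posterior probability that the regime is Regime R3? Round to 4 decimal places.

0.0039

Unnormalized posteriors (prior × likelihood):
  Regime R6: 0.43 × 0.058 × 0.108 = 0.00269352
  Regime R2: 0.15 × 0.12 × 0.27 = 0.00486
  Regime R3: 0.05 × 0.0075 × 0.164 = 0.0000615
  Regime R4: 0.07 × 0.1 × 0.116 = 0.000812
  Regime R1: 0.3 × 0.07 × 0.35 = 0.00735
Sum = 0.01577702.
P(Regime R3 | evidence) = 0.0000615 / 0.01577702 ≈ 0.0039.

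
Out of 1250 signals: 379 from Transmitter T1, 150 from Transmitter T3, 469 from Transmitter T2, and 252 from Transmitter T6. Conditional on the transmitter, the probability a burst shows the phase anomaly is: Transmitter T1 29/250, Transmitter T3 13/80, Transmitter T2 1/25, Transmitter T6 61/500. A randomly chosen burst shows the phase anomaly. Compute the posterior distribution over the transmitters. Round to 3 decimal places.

Transmitter T1 0.373, Transmitter T3 0.207, Transmitter T2 0.159, Transmitter T6 0.261

Unnormalized posteriors (prior × likelihood):
  Transmitter T1: 0.3032 × 0.116 = 0.0351712
  Transmitter T3: 0.12 × 0.1625 = 0.0195
  Transmitter T2: 0.3752 × 0.04 = 0.015008
  Transmitter T6: 0.2016 × 0.122 = 0.0245952
Sum = 0.0942744.
P(Transmitter T1 | anomaly) = 0.0351712/0.0942744 ≈ 0.373
P(Transmitter T3 | anomaly) = 0.0195/0.0942744 ≈ 0.207
P(Transmitter T2 | anomaly) = 0.015008/0.0942744 ≈ 0.159
P(Transmitter T6 | anomaly) = 0.0245952/0.0942744 ≈ 0.261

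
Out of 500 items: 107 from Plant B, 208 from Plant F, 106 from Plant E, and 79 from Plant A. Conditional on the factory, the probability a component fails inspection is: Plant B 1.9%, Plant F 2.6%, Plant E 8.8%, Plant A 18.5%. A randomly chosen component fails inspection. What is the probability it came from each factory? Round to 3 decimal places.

Compute prior × likelihood for every hypothesis:
  Plant B: 0.214 × 0.019 = 0.004066
  Plant F: 0.416 × 0.026 = 0.010816
  Plant E: 0.212 × 0.088 = 0.018656
  Plant A: 0.158 × 0.185 = 0.02923
Total = 0.062768.
P(Plant B | nonconforming) = 0.004066/0.062768 ≈ 0.065
P(Plant F | nonconforming) = 0.010816/0.062768 ≈ 0.172
P(Plant E | nonconforming) = 0.018656/0.062768 ≈ 0.297
P(Plant A | nonconforming) = 0.02923/0.062768 ≈ 0.466
(Check: 0.065+0.172+0.297+0.466 = 1.000.)

Plant B 0.065, Plant F 0.172, Plant E 0.297, Plant A 0.466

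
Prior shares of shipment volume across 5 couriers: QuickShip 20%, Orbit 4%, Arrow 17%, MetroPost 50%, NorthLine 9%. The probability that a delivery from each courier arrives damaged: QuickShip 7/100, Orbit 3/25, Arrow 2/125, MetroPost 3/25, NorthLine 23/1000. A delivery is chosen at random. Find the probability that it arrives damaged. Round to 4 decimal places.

Compute prior × likelihood for every hypothesis:
  QuickShip: 0.2 × 0.07 = 0.014
  Orbit: 0.04 × 0.12 = 0.0048
  Arrow: 0.17 × 0.016 = 0.00272
  MetroPost: 0.5 × 0.12 = 0.06
  NorthLine: 0.09 × 0.023 = 0.00207
P(damaged) = 0.014 + 0.0048 + 0.00272 + 0.06 + 0.00207 = 0.08359 → 0.0836.

0.0836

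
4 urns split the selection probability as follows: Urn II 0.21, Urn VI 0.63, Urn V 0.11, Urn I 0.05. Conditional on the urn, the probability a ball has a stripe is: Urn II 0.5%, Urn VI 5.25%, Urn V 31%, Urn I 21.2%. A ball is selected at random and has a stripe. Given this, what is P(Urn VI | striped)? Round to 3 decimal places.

Unnormalized posteriors (prior × likelihood):
  Urn II: 0.21 × 0.005 = 0.00105
  Urn VI: 0.63 × 0.0525 = 0.033075
  Urn V: 0.11 × 0.31 = 0.0341
  Urn I: 0.05 × 0.212 = 0.0106
Total = 0.078825.
P(Urn VI | evidence) = 0.033075 / 0.078825 ≈ 0.420.

0.420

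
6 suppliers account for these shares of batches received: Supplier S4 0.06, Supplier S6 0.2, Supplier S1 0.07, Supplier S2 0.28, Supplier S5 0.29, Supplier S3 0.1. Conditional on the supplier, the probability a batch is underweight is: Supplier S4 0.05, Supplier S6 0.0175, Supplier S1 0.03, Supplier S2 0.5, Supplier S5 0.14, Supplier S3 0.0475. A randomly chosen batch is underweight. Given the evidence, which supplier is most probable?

Supplier S2

Compute prior × likelihood for every hypothesis:
  Supplier S4: 0.06 × 0.05 = 0.003
  Supplier S6: 0.2 × 0.0175 = 0.0035
  Supplier S1: 0.07 × 0.03 = 0.0021
  Supplier S2: 0.28 × 0.5 = 0.14
  Supplier S5: 0.29 × 0.14 = 0.0406
  Supplier S3: 0.1 × 0.0475 = 0.00475
Total = 0.19395.
Largest term belongs to Supplier S2, so Supplier S2 is most probable.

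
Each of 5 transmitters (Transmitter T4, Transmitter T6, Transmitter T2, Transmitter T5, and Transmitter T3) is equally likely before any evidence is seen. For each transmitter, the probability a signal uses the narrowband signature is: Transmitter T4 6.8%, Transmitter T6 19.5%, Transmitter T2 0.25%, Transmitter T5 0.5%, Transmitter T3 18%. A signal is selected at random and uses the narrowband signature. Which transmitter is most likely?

Since the prior is uniform, the posterior is proportional to the likelihood:
  Transmitter T4: 0.068
  Transmitter T6: 0.195
  Transmitter T2: 0.0025
  Transmitter T5: 0.005
  Transmitter T3: 0.18
Normalizing constant = 0.4505.
Largest term belongs to Transmitter T6, so Transmitter T6 is most probable.

Transmitter T6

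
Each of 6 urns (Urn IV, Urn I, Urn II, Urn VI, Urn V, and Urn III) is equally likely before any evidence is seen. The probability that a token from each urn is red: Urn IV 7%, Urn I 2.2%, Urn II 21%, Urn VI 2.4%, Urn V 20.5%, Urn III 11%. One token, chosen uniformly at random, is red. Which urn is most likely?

With a uniform prior (1/6 each), posterior ∝ likelihood:
  Urn IV: 0.07
  Urn I: 0.022
  Urn II: 0.21
  Urn VI: 0.024
  Urn V: 0.205
  Urn III: 0.11
Sum = 0.641.
Largest term belongs to Urn II, so Urn II is most probable.

Urn II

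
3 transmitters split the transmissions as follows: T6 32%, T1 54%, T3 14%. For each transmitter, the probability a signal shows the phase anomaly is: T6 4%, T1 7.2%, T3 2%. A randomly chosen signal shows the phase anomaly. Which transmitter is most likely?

T1

By Bayes' rule, posterior ∝ prior × likelihood:
  T6: 0.32 × 0.04 = 0.0128
  T1: 0.54 × 0.072 = 0.03888
  T3: 0.14 × 0.02 = 0.0028
Normalizing constant = 0.05448.
Largest term belongs to T1, so T1 is most probable.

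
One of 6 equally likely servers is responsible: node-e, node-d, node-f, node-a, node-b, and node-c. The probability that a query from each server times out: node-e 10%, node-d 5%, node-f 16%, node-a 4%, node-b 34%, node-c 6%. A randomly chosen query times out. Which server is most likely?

Since the prior is uniform, the posterior is proportional to the likelihood:
  node-e: 0.1
  node-d: 0.05
  node-f: 0.16
  node-a: 0.04
  node-b: 0.34
  node-c: 0.06
Normalizing constant = 0.75.
Largest term belongs to node-b, so node-b is most probable.

node-b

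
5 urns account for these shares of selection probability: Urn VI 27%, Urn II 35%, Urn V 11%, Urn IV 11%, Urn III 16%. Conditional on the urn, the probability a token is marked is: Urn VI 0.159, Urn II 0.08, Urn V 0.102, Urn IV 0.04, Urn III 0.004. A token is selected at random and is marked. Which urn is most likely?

Compute prior × likelihood for every hypothesis:
  Urn VI: 0.27 × 0.159 = 0.04293
  Urn II: 0.35 × 0.08 = 0.028
  Urn V: 0.11 × 0.102 = 0.01122
  Urn IV: 0.11 × 0.04 = 0.0044
  Urn III: 0.16 × 0.004 = 0.00064
Total = 0.08719.
Largest term belongs to Urn VI, so Urn VI is most probable.

Urn VI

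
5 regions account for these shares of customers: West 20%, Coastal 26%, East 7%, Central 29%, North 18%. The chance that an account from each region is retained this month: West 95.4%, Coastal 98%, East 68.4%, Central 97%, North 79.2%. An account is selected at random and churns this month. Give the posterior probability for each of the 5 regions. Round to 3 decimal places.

West 0.111, Coastal 0.063, East 0.268, Central 0.105, North 0.453

Taking complements, P(churn | each) = West 0.046, Coastal 0.02, East 0.316, Central 0.03, North 0.208.
Compute prior × likelihood for every hypothesis:
  West: 0.2 × 0.046 = 0.0092
  Coastal: 0.26 × 0.02 = 0.0052
  East: 0.07 × 0.316 = 0.02212
  Central: 0.29 × 0.03 = 0.0087
  North: 0.18 × 0.208 = 0.03744
Normalizing constant = 0.08266.
P(West | churn) = 0.0092/0.08266 ≈ 0.111
P(Coastal | churn) = 0.0052/0.08266 ≈ 0.063
P(East | churn) = 0.02212/0.08266 ≈ 0.268
P(Central | churn) = 0.0087/0.08266 ≈ 0.105
P(North | churn) = 0.03744/0.08266 ≈ 0.453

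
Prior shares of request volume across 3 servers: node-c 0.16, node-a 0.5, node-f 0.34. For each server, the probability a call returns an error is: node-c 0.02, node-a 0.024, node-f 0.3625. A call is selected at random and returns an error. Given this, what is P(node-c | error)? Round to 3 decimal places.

Compute prior × likelihood for every hypothesis:
  node-c: 0.16 × 0.02 = 0.0032
  node-a: 0.5 × 0.024 = 0.012
  node-f: 0.34 × 0.3625 = 0.12325
Sum = 0.13845.
P(node-c | evidence) = 0.0032 / 0.13845 ≈ 0.023.

0.023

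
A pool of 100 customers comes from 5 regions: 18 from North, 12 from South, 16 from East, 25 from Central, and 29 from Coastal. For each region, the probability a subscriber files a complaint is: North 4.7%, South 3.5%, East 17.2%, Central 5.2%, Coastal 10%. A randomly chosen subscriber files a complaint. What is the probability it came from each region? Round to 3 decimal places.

North 0.103, South 0.051, East 0.335, Central 0.158, Coastal 0.353

Compute prior × likelihood for every hypothesis:
  North: 0.18 × 0.047 = 0.00846
  South: 0.12 × 0.035 = 0.0042
  East: 0.16 × 0.172 = 0.02752
  Central: 0.25 × 0.052 = 0.013
  Coastal: 0.29 × 0.1 = 0.029
Sum = 0.08218.
P(North | complaint) = 0.00846/0.08218 ≈ 0.103
P(South | complaint) = 0.0042/0.08218 ≈ 0.051
P(East | complaint) = 0.02752/0.08218 ≈ 0.335
P(Central | complaint) = 0.013/0.08218 ≈ 0.158
P(Coastal | complaint) = 0.029/0.08218 ≈ 0.353
(Check: 0.103+0.051+0.335+0.158+0.353 = 1.000.)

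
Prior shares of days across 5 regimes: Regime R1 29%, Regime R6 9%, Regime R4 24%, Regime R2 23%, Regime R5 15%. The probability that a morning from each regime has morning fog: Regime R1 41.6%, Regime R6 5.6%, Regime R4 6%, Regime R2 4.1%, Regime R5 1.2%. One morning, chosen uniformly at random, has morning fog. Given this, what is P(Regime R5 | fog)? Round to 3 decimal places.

0.012

By Bayes' rule, posterior ∝ prior × likelihood:
  Regime R1: 0.29 × 0.416 = 0.12064
  Regime R6: 0.09 × 0.056 = 0.00504
  Regime R4: 0.24 × 0.06 = 0.0144
  Regime R2: 0.23 × 0.041 = 0.00943
  Regime R5: 0.15 × 0.012 = 0.0018
Normalizing constant = 0.15131.
P(Regime R5 | evidence) = 0.0018 / 0.15131 ≈ 0.012.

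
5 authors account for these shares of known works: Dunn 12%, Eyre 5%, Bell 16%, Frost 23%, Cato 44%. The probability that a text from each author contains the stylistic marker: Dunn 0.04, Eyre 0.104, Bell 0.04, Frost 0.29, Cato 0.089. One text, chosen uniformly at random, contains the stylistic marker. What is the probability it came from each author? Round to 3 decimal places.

By Bayes' rule, posterior ∝ prior × likelihood:
  Dunn: 0.12 × 0.04 = 0.0048
  Eyre: 0.05 × 0.104 = 0.0052
  Bell: 0.16 × 0.04 = 0.0064
  Frost: 0.23 × 0.29 = 0.0667
  Cato: 0.44 × 0.089 = 0.03916
Normalizing constant = 0.12226.
P(Dunn | marker) = 0.0048/0.12226 ≈ 0.039
P(Eyre | marker) = 0.0052/0.12226 ≈ 0.043
P(Bell | marker) = 0.0064/0.12226 ≈ 0.052
P(Frost | marker) = 0.0667/0.12226 ≈ 0.546
P(Cato | marker) = 0.03916/0.12226 ≈ 0.320

Dunn 0.039, Eyre 0.043, Bell 0.052, Frost 0.546, Cato 0.320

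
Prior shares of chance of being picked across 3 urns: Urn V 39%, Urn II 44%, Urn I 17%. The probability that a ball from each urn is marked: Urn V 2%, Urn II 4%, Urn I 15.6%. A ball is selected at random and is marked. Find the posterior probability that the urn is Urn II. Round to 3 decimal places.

0.339

Unnormalized posteriors (prior × likelihood):
  Urn V: 0.39 × 0.02 = 0.0078
  Urn II: 0.44 × 0.04 = 0.0176
  Urn I: 0.17 × 0.156 = 0.02652
Sum = 0.05192.
P(Urn II | evidence) = 0.0176 / 0.05192 ≈ 0.339.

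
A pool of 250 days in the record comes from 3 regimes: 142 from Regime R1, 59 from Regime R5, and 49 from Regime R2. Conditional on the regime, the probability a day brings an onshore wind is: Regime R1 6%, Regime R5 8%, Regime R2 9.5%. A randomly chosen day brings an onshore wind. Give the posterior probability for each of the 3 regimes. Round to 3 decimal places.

By Bayes' rule, posterior ∝ prior × likelihood:
  Regime R1: 0.568 × 0.06 = 0.03408
  Regime R5: 0.236 × 0.08 = 0.01888
  Regime R2: 0.196 × 0.095 = 0.01862
Sum = 0.07158.
P(Regime R1 | onshore) = 0.03408/0.07158 ≈ 0.476
P(Regime R5 | onshore) = 0.01888/0.07158 ≈ 0.264
P(Regime R2 | onshore) = 0.01862/0.07158 ≈ 0.260
(Check: 0.476+0.264+0.260 = 1.000.)

Regime R1 0.476, Regime R5 0.264, Regime R2 0.260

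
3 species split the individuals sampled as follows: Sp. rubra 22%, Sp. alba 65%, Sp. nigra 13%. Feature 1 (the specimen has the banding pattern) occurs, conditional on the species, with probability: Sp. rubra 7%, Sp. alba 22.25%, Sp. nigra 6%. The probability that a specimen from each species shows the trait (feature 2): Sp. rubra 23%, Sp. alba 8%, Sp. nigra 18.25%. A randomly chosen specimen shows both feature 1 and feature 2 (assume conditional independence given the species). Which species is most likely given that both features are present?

Unnormalized posteriors (prior × likelihood):
  Sp. rubra: 0.22 × 0.07 × 0.23 = 0.003542
  Sp. alba: 0.65 × 0.2225 × 0.08 = 0.01157
  Sp. nigra: 0.13 × 0.06 × 0.1825 = 0.0014235
Total = 0.0165355.
Largest term belongs to Sp. alba, so Sp. alba is most probable.

Sp. alba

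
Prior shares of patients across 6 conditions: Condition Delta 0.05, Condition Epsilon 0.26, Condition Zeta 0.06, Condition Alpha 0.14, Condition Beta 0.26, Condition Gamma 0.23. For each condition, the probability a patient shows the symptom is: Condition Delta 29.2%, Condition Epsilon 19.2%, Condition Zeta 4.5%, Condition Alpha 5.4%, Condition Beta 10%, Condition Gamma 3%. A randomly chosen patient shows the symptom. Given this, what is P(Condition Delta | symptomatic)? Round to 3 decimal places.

Compute prior × likelihood for every hypothesis:
  Condition Delta: 0.05 × 0.292 = 0.0146
  Condition Epsilon: 0.26 × 0.192 = 0.04992
  Condition Zeta: 0.06 × 0.045 = 0.0027
  Condition Alpha: 0.14 × 0.054 = 0.00756
  Condition Beta: 0.26 × 0.1 = 0.026
  Condition Gamma: 0.23 × 0.03 = 0.0069
Total = 0.10768.
P(Condition Delta | evidence) = 0.0146 / 0.10768 ≈ 0.136.

0.136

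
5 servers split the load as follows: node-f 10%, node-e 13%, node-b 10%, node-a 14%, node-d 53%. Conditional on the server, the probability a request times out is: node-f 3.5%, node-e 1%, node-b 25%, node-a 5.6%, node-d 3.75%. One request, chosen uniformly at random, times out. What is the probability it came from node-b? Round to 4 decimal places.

0.4347

Unnormalized posteriors (prior × likelihood):
  node-f: 0.1 × 0.035 = 0.0035
  node-e: 0.13 × 0.01 = 0.0013
  node-b: 0.1 × 0.25 = 0.025
  node-a: 0.14 × 0.056 = 0.00784
  node-d: 0.53 × 0.0375 = 0.019875
Total = 0.057515.
P(node-b | evidence) = 0.025 / 0.057515 ≈ 0.4347.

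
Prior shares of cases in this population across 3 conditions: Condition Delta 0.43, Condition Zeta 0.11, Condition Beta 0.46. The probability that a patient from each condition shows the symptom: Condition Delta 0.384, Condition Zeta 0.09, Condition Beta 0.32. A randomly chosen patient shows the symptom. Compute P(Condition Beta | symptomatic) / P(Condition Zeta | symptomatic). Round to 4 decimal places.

14.8687

Compute prior × likelihood for every hypothesis:
  Condition Delta: 0.43 × 0.384 = 0.16512
  Condition Zeta: 0.11 × 0.09 = 0.0099
  Condition Beta: 0.46 × 0.32 = 0.1472
Sum = 0.32222.
The ratio is 0.1472 / 0.0099 (the normalizer cancels) = 14.8687.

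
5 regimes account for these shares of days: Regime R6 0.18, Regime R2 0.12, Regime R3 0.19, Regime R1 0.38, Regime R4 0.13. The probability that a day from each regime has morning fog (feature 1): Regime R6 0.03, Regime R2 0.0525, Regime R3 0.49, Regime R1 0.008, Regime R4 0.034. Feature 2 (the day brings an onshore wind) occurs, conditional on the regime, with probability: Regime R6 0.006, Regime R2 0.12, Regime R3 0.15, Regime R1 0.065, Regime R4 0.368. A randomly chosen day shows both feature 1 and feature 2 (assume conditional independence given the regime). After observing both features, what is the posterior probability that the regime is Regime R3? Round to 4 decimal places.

Unnormalized posteriors (prior × likelihood):
  Regime R6: 0.18 × 0.03 × 0.006 = 0.0000324
  Regime R2: 0.12 × 0.0525 × 0.12 = 0.000756
  Regime R3: 0.19 × 0.49 × 0.15 = 0.013965
  Regime R1: 0.38 × 0.008 × 0.065 = 0.0001976
  Regime R4: 0.13 × 0.034 × 0.368 = 0.00162656
Normalizing constant = 0.01657756.
P(Regime R3 | evidence) = 0.013965 / 0.01657756 ≈ 0.8424.

0.8424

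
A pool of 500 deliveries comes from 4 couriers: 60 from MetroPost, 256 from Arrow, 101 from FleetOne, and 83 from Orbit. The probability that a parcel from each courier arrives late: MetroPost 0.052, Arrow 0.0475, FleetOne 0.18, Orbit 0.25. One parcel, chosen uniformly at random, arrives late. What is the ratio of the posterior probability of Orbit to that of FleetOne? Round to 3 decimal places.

1.141

By Bayes' rule, posterior ∝ prior × likelihood:
  MetroPost: 0.12 × 0.052 = 0.00624
  Arrow: 0.512 × 0.0475 = 0.02432
  FleetOne: 0.202 × 0.18 = 0.03636
  Orbit: 0.166 × 0.25 = 0.0415
Sum = 0.10842.
The ratio is 0.0415 / 0.03636 (the normalizer cancels) = 1.141.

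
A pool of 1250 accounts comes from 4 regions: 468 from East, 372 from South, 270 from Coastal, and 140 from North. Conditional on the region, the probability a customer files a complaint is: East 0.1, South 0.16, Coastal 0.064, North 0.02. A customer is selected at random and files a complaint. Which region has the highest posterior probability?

South

Compute prior × likelihood for every hypothesis:
  East: 0.3744 × 0.1 = 0.03744
  South: 0.2976 × 0.16 = 0.047616
  Coastal: 0.216 × 0.064 = 0.013824
  North: 0.112 × 0.02 = 0.00224
Total = 0.10112.
Largest term belongs to South, so South is most probable.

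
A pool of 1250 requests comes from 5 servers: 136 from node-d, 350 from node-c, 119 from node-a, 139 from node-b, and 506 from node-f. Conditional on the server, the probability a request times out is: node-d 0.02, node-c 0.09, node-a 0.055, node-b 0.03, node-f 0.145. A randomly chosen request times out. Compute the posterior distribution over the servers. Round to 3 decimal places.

node-d 0.023, node-c 0.266, node-a 0.055, node-b 0.035, node-f 0.620

Unnormalized posteriors (prior × likelihood):
  node-d: 0.1088 × 0.02 = 0.002176
  node-c: 0.28 × 0.09 = 0.0252
  node-a: 0.0952 × 0.055 = 0.005236
  node-b: 0.1112 × 0.03 = 0.003336
  node-f: 0.4048 × 0.145 = 0.058696
Normalizing constant = 0.094644.
P(node-d | timeout) = 0.002176/0.094644 ≈ 0.023
P(node-c | timeout) = 0.0252/0.094644 ≈ 0.266
P(node-a | timeout) = 0.005236/0.094644 ≈ 0.055
P(node-b | timeout) = 0.003336/0.094644 ≈ 0.035
P(node-f | timeout) = 0.058696/0.094644 ≈ 0.620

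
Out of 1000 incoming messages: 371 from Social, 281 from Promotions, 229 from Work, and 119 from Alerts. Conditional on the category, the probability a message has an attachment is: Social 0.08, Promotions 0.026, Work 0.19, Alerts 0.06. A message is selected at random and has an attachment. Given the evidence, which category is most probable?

Compute prior × likelihood for every hypothesis:
  Social: 0.371 × 0.08 = 0.02968
  Promotions: 0.281 × 0.026 = 0.007306
  Work: 0.229 × 0.19 = 0.04351
  Alerts: 0.119 × 0.06 = 0.00714
Sum = 0.087636.
Largest term belongs to Work, so Work is most probable.

Work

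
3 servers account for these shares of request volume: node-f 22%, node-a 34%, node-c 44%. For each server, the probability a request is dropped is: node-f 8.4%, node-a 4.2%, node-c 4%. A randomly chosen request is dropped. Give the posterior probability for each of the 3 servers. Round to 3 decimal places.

node-f 0.367, node-a 0.284, node-c 0.349

Compute prior × likelihood for every hypothesis:
  node-f: 0.22 × 0.084 = 0.01848
  node-a: 0.34 × 0.042 = 0.01428
  node-c: 0.44 × 0.04 = 0.0176
Normalizing constant = 0.05036.
P(node-f | dropped) = 0.01848/0.05036 ≈ 0.367
P(node-a | dropped) = 0.01428/0.05036 ≈ 0.284
P(node-c | dropped) = 0.0176/0.05036 ≈ 0.349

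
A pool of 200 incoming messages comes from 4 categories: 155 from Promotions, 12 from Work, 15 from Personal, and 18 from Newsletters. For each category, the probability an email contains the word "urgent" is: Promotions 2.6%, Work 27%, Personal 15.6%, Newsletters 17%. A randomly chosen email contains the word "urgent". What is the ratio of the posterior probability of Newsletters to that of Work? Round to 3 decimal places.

0.944

Compute prior × likelihood for every hypothesis:
  Promotions: 0.775 × 0.026 = 0.02015
  Work: 0.06 × 0.27 = 0.0162
  Personal: 0.075 × 0.156 = 0.0117
  Newsletters: 0.09 × 0.17 = 0.0153
Normalizing constant = 0.06335.
The ratio is 0.0153 / 0.0162 (the normalizer cancels) = 0.944.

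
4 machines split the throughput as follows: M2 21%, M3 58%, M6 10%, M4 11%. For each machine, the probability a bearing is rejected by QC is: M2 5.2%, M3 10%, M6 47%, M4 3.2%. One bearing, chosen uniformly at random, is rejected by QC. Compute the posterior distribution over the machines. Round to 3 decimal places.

Compute prior × likelihood for every hypothesis:
  M2: 0.21 × 0.052 = 0.01092
  M3: 0.58 × 0.1 = 0.058
  M6: 0.1 × 0.47 = 0.047
  M4: 0.11 × 0.032 = 0.00352
Total = 0.11944.
P(M2 | rejected) = 0.01092/0.11944 ≈ 0.091
P(M3 | rejected) = 0.058/0.11944 ≈ 0.486
P(M6 | rejected) = 0.047/0.11944 ≈ 0.394
P(M4 | rejected) = 0.00352/0.11944 ≈ 0.029

M2 0.091, M3 0.486, M6 0.394, M4 0.029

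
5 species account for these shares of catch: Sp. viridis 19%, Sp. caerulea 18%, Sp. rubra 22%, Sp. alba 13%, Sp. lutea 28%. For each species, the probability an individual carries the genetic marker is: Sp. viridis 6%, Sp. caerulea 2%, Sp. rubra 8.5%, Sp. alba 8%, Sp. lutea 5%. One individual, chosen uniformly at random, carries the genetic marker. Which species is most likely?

By Bayes' rule, posterior ∝ prior × likelihood:
  Sp. viridis: 0.19 × 0.06 = 0.0114
  Sp. caerulea: 0.18 × 0.02 = 0.0036
  Sp. rubra: 0.22 × 0.085 = 0.0187
  Sp. alba: 0.13 × 0.08 = 0.0104
  Sp. lutea: 0.28 × 0.05 = 0.014
Sum = 0.0581.
Largest term belongs to Sp. rubra, so Sp. rubra is most probable.

Sp. rubra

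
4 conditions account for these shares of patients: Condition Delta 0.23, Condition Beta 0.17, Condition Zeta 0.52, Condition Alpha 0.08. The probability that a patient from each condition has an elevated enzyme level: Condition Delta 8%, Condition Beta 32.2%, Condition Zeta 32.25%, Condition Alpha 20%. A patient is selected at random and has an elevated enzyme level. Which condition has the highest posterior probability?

Condition Zeta

Unnormalized posteriors (prior × likelihood):
  Condition Delta: 0.23 × 0.08 = 0.0184
  Condition Beta: 0.17 × 0.322 = 0.05474
  Condition Zeta: 0.52 × 0.3225 = 0.1677
  Condition Alpha: 0.08 × 0.2 = 0.016
Sum = 0.25684.
Largest term belongs to Condition Zeta, so Condition Zeta is most probable.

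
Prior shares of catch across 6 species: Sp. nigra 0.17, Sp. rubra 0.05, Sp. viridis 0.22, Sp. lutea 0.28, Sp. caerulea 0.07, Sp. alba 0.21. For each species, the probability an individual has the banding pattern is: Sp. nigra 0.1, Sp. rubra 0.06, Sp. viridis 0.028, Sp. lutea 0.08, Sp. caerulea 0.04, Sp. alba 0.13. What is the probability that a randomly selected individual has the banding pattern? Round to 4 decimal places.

0.0787

Compute prior × likelihood for every hypothesis:
  Sp. nigra: 0.17 × 0.1 = 0.017
  Sp. rubra: 0.05 × 0.06 = 0.003
  Sp. viridis: 0.22 × 0.028 = 0.00616
  Sp. lutea: 0.28 × 0.08 = 0.0224
  Sp. caerulea: 0.07 × 0.04 = 0.0028
  Sp. alba: 0.21 × 0.13 = 0.0273
P(banded) = 0.017 + 0.003 + 0.00616 + 0.0224 + 0.0028 + 0.0273 = 0.07866 → 0.0787.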